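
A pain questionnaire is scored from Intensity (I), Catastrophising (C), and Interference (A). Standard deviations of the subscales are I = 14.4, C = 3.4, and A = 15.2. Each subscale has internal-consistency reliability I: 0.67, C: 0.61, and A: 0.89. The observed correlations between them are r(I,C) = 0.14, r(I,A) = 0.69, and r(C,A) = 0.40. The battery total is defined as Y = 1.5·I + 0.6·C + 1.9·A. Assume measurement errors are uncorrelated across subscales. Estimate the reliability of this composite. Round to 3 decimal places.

0.889

Var(Y) = 1.5²·14.4² + 0.6²·3.4² + 1.9²·15.2² + 2·[0.9·14.4·3.4·0.14 + 2.85·14.4·15.2·0.69 + 1.14·3.4·15.2·0.40] = 1304.78 + 920.325 = 2225.1.
With uncorrelated errors the cross-covariances are all true-score covariance, so they carry over unchanged; only the diagonal terms shrink to ρᵢσᵢ².
True-score variance = [1.5²·14.4²·0.67 + 0.6²·3.4²·0.61 + 1.9²·15.2²·0.89] + 920.325 = 1057.44 + 920.325 = 1977.77.
Reliability = 1977.77 / 2225.1 = 0.889.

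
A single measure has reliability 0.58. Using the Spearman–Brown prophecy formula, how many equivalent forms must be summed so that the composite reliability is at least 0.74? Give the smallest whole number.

k ≥ ρ*(1−ρ₁)/(ρ₁(1−ρ*)) = 0.74·0.42 / (0.58·0.26) = 2.061.
Smallest integer k = 3.

3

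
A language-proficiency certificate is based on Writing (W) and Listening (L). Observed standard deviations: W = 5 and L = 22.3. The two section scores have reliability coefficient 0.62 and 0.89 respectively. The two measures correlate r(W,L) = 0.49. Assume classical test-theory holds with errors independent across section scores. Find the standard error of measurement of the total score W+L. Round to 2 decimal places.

8.01

Var(total) = 522.29 + 109.27 = 631.56.
True-score variance = 458.088 + 109.27 = 567.358, so reliability = 0.8983.
Error variance = 631.56 − 567.358 = 64.2019; SEM = √64.2019 = 8.01.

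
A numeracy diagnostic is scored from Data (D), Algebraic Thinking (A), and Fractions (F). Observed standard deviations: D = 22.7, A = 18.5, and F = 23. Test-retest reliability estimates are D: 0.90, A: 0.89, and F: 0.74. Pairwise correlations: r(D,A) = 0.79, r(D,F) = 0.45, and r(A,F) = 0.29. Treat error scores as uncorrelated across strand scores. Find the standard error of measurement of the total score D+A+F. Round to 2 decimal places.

15.06

Var(total) = 1386.54 + 1380.2 = 2766.74.
True-score variance = 1159.82 + 1380.2 = 2540.02, so reliability = 0.9181.
Error variance = 2766.74 − 2540.02 = 226.716; SEM = √226.716 = 15.06.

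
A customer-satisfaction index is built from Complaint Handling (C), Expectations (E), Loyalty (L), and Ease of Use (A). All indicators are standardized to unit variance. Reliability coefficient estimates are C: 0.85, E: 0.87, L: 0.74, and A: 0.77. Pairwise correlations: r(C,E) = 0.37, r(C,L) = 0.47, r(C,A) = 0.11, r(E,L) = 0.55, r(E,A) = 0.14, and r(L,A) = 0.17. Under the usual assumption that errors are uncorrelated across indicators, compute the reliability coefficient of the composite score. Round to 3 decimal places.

0.899

Var(C+E+L+A) = 4 + 2·[0.37 + 0.47 + 0.11 + 0.55 + 0.14 + 0.17] = 4 + 3.62 = 7.62.
Because errors are independent across components, Cov(Tᵢ,Tⱼ) = Cov(Xᵢ,Xⱼ); the off-diagonal part of the true-score variance is the same as above.
True-score variance = [0.85 + 0.87 + 0.74 + 0.77] + 3.62 = 3.23 + 3.62 = 6.85.
Reliability = 6.85 / 7.62 = 0.899.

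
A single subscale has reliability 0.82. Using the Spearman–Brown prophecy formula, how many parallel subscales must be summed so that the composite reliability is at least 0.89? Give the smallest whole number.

2

k ≥ ρ*(1−ρ₁)/(ρ₁(1−ρ*)) = 0.89·0.18 / (0.82·0.11) = 1.776.
Smallest integer k = 2.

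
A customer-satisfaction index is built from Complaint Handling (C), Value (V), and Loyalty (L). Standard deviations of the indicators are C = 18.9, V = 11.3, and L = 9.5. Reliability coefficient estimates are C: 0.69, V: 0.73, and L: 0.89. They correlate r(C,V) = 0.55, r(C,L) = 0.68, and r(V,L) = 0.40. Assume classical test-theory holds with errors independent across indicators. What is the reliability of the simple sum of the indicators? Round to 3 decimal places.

0.864

Var(C+V+L) = 18.9² + 11.3² + 9.5² + 2·[18.9·11.3·0.55 + 18.9·9.5·0.68 + 11.3·9.5·0.40] = 575.15 + 564.995 = 1140.14.
With uncorrelated errors the cross-covariances are all true-score covariance, so they carry over unchanged; only the diagonal terms shrink to ρᵢσᵢ².
True-score variance = [18.9²·0.69 + 11.3²·0.73 + 9.5²·0.89] + 564.995 = 420.011 + 564.995 = 985.006.
Reliability = 985.006 / 1140.14 = 0.864.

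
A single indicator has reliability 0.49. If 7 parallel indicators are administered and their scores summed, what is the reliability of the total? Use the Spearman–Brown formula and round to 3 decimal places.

0.871

ρ_k = kρ / (1 + (k−1)ρ) = 7·0.49 / (1 + 6·0.49) = 3.430 / 3.940 = 0.871.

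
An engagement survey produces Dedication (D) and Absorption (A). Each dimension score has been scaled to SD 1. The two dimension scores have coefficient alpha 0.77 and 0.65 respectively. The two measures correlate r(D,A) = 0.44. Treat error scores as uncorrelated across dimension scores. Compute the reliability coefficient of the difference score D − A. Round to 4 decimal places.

0.4821

Var(D−A) = 1 + 1 − 2·0.44 = 2 − 0.88 = 1.12.
Under uncorrelated errors the observed covariances equal the true-score covariances, so only the own-variance terms attenuate.
True-score variance = [0.77 + 0.65] − 0.88 = 1.42 − 0.88 = 0.54.
Reliability = 0.54 / 1.12 = 0.4821.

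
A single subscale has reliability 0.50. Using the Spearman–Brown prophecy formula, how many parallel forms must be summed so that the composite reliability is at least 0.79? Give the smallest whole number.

4

k ≥ ρ*(1−ρ₁)/(ρ₁(1−ρ*)) = 0.79·0.50 / (0.50·0.21) = 3.762.
Smallest integer k = 4.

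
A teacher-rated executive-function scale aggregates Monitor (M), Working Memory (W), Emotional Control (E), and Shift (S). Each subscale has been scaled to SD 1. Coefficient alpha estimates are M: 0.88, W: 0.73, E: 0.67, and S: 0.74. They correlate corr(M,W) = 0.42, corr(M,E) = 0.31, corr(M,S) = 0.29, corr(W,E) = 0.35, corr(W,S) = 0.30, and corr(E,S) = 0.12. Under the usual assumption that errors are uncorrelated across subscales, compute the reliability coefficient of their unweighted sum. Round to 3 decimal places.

0.871

Var(M+W+E+S) = 4 + 2·[0.42 + 0.31 + 0.29 + 0.35 + 0.30 + 0.12] = 4 + 3.58 = 7.58.
Because errors are independent across components, Cov(Tᵢ,Tⱼ) = Cov(Xᵢ,Xⱼ); the off-diagonal part of the true-score variance is the same as above.
True-score variance = [0.88 + 0.73 + 0.67 + 0.74] + 3.58 = 3.02 + 3.58 = 6.6.
Reliability = 6.6 / 7.58 = 0.871.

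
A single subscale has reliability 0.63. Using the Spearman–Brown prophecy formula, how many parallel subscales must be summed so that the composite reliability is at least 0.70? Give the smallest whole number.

2

k ≥ ρ*(1−ρ₁)/(ρ₁(1−ρ*)) = 0.70·0.37 / (0.63·0.30) = 1.370.
Smallest integer k = 2.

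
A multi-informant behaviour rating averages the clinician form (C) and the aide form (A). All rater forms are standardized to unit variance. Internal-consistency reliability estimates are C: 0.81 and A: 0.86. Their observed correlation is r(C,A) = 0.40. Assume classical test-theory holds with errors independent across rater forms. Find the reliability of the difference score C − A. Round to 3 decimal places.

Var(C−A) = 1 + 1 − 2·0.40 = 2 − 0.8 = 1.2.
With uncorrelated errors the cross-covariances are all true-score covariance, so they carry over unchanged; only the diagonal terms shrink to ρᵢσᵢ².
True-score variance = [0.81 + 0.86] − 0.8 = 1.67 − 0.8 = 0.87.
Reliability = 0.87 / 1.2 = 0.725.

0.725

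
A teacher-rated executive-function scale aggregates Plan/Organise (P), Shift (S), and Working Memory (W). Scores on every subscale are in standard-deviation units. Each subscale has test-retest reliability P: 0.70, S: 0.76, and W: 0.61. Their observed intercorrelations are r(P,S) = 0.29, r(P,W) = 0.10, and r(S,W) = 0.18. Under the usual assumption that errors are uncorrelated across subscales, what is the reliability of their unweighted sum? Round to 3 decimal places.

0.775

Var(P+S+W) = 3 + 2·[0.29 + 0.10 + 0.18] = 3 + 1.14 = 4.14.
Under uncorrelated errors the observed covariances equal the true-score covariances, so only the own-variance terms attenuate.
True-score variance = [0.70 + 0.76 + 0.61] + 1.14 = 2.07 + 1.14 = 3.21.
Reliability = 3.21 / 4.14 = 0.775.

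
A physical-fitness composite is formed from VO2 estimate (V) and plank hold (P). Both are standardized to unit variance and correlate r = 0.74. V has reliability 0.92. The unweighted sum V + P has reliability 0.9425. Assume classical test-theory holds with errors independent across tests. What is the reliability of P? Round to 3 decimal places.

0.880

Var(V+P) = 2 + 2·0.74 = 3.480.
True-score variance = ρ_V + ρ_P + 2·0.74, so 0.9425 = (0.92 + ρ_P + 1.48) / 3.480.
ρ_P = 0.9425·3.480 − 0.92 − 1.48 = 0.880.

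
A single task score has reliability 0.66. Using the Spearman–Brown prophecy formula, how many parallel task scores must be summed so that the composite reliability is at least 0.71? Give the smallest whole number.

k ≥ ρ*(1−ρ₁)/(ρ₁(1−ρ*)) = 0.71·0.34 / (0.66·0.29) = 1.261.
Smallest integer k = 2.

2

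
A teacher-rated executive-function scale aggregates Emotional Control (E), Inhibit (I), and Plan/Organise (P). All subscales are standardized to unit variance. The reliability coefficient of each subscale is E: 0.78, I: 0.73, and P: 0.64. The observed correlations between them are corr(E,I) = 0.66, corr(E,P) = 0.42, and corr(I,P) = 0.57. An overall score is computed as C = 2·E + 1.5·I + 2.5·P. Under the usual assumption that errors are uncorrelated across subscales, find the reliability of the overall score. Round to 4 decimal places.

0.8501

Var(C) = 2² + 1.5² + 2.5² + 2·[3·0.66 + 5·0.42 + 3.75·0.57] = 12.5 + 12.435 = 24.935.
Because errors are independent across components, Cov(Tᵢ,Tⱼ) = Cov(Xᵢ,Xⱼ); the off-diagonal part of the true-score variance is the same as above.
True-score variance = [2²·0.78 + 1.5²·0.73 + 2.5²·0.64] + 12.435 = 8.7625 + 12.435 = 21.1975.
Reliability = 21.1975 / 24.935 = 0.8501.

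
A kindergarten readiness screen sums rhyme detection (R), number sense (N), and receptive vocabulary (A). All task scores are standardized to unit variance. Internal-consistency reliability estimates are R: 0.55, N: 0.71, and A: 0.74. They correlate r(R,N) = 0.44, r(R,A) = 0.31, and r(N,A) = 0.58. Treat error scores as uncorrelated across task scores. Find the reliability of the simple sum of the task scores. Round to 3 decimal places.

Var(R+N+A) = 3 + 2·[0.44 + 0.31 + 0.58] = 3 + 2.66 = 5.66.
Under uncorrelated errors the observed covariances equal the true-score covariances, so only the own-variance terms attenuate.
True-score variance = [0.55 + 0.71 + 0.74] + 2.66 = 2 + 2.66 = 4.66.
Reliability = 4.66 / 5.66 = 0.823.

0.823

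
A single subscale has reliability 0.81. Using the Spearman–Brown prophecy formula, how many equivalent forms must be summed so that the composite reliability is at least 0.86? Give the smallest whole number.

k ≥ ρ*(1−ρ₁)/(ρ₁(1−ρ*)) = 0.86·0.19 / (0.81·0.14) = 1.441.
Smallest integer k = 2.

2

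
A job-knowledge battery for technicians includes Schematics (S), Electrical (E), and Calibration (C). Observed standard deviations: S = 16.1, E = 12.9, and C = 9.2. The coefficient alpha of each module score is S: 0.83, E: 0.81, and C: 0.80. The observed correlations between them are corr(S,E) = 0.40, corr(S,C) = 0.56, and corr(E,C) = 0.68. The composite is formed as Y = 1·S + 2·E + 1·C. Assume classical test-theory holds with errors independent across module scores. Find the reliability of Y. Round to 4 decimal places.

Var(Y) = 16.1² + 2²·12.9² + 9.2² + 2·[2·16.1·12.9·0.40 + 16.1·9.2·0.56 + 2·12.9·9.2·0.68] = 1009.49 + 821.008 = 1830.5.
Under uncorrelated errors the observed covariances equal the true-score covariances, so only the own-variance terms attenuate.
True-score variance = [16.1²·0.83 + 2²·12.9²·0.81 + 9.2²·0.80] + 821.008 = 822.025 + 821.008 = 1643.03.
Reliability = 1643.03 / 1830.5 = 0.8976.

0.8976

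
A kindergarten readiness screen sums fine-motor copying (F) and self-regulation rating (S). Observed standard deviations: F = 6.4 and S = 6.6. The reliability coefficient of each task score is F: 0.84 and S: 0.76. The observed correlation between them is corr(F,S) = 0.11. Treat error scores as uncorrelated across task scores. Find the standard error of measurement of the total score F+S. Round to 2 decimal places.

4.12

Var(total) = 84.52 + 9.2928 = 93.8128.
True-score variance = 67.512 + 9.2928 = 76.8048, so reliability = 0.8187.
Error variance = 93.8128 − 76.8048 = 17.008; SEM = √17.008 = 4.12.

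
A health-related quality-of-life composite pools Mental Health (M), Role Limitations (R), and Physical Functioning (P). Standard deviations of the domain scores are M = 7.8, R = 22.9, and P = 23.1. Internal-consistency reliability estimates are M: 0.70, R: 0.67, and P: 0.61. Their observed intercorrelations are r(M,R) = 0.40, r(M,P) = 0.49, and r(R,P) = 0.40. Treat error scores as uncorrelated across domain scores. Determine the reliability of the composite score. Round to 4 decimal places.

0.7854

Var(M+R+P) = 7.8² + 22.9² + 23.1² + 2·[7.8·22.9·0.40 + 7.8·23.1·0.49 + 22.9·23.1·0.40] = 1118.86 + 742.664 = 1861.52.
With uncorrelated errors the cross-covariances are all true-score covariance, so they carry over unchanged; only the diagonal terms shrink to ρᵢσᵢ².
True-score variance = [7.8²·0.70 + 22.9²·0.67 + 23.1²·0.61] + 742.664 = 719.445 + 742.664 = 1462.11.
Reliability = 1462.11 / 1861.52 = 0.7854.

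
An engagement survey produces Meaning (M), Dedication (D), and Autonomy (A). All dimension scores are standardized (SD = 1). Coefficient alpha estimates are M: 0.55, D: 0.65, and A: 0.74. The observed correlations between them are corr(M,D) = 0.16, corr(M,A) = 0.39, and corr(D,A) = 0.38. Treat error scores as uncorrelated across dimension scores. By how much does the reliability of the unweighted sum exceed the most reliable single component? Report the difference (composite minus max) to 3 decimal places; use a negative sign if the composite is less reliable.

0.042

Var(sum) = 3 + 1.86 = 4.86; true-score variance = 1.94 + 1.86 = 3.8; composite reliability = 0.7819.
Max component reliability = 0.7400.
Difference = 0.7819 − 0.7400 = 0.042.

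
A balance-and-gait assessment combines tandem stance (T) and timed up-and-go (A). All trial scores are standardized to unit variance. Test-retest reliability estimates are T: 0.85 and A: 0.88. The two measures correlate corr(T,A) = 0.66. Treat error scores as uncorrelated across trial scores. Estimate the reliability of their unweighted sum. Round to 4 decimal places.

0.9187

Var(T+A) = 2 + 2·[0.66] = 2 + 1.32 = 3.32.
Because errors are independent across components, Cov(Tᵢ,Tⱼ) = Cov(Xᵢ,Xⱼ); the off-diagonal part of the true-score variance is the same as above.
True-score variance = [0.85 + 0.88] + 1.32 = 1.73 + 1.32 = 3.05.
Reliability = 3.05 / 3.32 = 0.9187.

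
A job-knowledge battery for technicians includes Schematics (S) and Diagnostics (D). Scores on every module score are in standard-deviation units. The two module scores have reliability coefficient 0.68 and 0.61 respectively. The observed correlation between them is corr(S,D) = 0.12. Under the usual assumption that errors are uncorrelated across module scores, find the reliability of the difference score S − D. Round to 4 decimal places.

0.5966

Var(S−D) = 1 + 1 − 2·0.12 = 2 − 0.24 = 1.76.
With uncorrelated errors the cross-covariances are all true-score covariance, so they carry over unchanged; only the diagonal terms shrink to ρᵢσᵢ².
True-score variance = [0.68 + 0.61] − 0.24 = 1.29 − 0.24 = 1.05.
Reliability = 1.05 / 1.76 = 0.5966.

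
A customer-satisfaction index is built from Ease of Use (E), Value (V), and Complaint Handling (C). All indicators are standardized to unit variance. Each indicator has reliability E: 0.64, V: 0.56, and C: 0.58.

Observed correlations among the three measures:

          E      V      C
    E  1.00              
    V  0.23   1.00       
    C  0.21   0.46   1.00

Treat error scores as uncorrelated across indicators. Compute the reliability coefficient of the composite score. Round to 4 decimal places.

0.7458

Var(E+V+C) = 3 + 2·[0.23 + 0.21 + 0.46] = 3 + 1.8 = 4.8.
Because errors are independent across components, Cov(Tᵢ,Tⱼ) = Cov(Xᵢ,Xⱼ); the off-diagonal part of the true-score variance is the same as above.
True-score variance = [0.64 + 0.56 + 0.58] + 1.8 = 1.78 + 1.8 = 3.58.
Reliability = 3.58 / 4.8 = 0.7458.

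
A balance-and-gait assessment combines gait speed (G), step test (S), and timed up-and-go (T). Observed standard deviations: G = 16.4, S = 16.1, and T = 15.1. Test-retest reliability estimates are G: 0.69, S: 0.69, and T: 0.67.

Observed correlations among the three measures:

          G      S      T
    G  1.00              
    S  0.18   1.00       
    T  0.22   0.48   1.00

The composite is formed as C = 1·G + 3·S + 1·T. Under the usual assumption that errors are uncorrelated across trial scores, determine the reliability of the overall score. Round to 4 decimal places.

Var(C) = 16.4² + 3²·16.1² + 15.1² + 2·[3·16.4·16.1·0.18 + 16.4·15.1·0.22 + 3·16.1·15.1·0.48] = 2829.86 + 1094.28 = 3924.14.
With uncorrelated errors the cross-covariances are all true-score covariance, so they carry over unchanged; only the diagonal terms shrink to ρᵢσᵢ².
True-score variance = [16.4²·0.69 + 3²·16.1²·0.69 + 15.1²·0.67] + 1094.28 = 1948.04 + 1094.28 = 3042.32.
Reliability = 3042.32 / 3924.14 = 0.7753.

0.7753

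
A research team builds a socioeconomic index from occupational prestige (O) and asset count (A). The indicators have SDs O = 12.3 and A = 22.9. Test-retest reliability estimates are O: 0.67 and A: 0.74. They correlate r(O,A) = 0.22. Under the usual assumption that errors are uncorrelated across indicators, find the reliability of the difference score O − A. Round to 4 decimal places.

0.6624

Var(O−A) = 12.3² + 22.9² − 2·12.3·22.9·0.22 = 675.7 − 123.935 = 551.765.
Under uncorrelated errors the observed covariances equal the true-score covariances, so only the own-variance terms attenuate.
True-score variance = [12.3²·0.67 + 22.9²·0.74] − 123.935 = 489.428 − 123.935 = 365.493.
Reliability = 365.493 / 551.765 = 0.6624.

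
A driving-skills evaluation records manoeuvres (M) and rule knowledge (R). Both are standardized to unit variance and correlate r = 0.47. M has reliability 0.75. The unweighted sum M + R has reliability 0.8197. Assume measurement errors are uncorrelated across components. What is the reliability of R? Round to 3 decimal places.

0.720

Var(M+R) = 2 + 2·0.47 = 2.940.
True-score variance = ρ_M + ρ_R + 2·0.47, so 0.8197 = (0.75 + ρ_R + 0.94) / 2.940.
ρ_R = 0.8197·2.940 − 0.75 − 0.94 = 0.720.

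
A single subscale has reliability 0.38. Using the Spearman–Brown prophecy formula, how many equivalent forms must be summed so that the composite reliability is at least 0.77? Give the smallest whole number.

k ≥ ρ*(1−ρ₁)/(ρ₁(1−ρ*)) = 0.77·0.62 / (0.38·0.23) = 5.462.
Smallest integer k = 6.

6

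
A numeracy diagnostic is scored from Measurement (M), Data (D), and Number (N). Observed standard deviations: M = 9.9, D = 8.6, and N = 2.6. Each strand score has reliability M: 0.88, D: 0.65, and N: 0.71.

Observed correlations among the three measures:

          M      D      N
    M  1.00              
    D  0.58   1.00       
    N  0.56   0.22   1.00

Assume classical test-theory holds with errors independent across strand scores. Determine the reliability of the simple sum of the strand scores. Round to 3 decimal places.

0.875

Var(M+D+N) = 9.9² + 8.6² + 2.6² + 2·[9.9·8.6·0.58 + 9.9·2.6·0.56 + 8.6·2.6·0.22] = 178.73 + 137.43 = 316.16.
Under uncorrelated errors the observed covariances equal the true-score covariances, so only the own-variance terms attenuate.
True-score variance = [9.9²·0.88 + 8.6²·0.65 + 2.6²·0.71] + 137.43 = 139.122 + 137.43 = 276.552.
Reliability = 276.552 / 316.16 = 0.875.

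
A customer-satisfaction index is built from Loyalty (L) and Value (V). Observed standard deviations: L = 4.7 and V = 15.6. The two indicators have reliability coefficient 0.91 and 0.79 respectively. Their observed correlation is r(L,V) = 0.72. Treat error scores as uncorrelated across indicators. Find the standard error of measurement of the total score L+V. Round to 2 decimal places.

Var(total) = 265.45 + 105.581 = 371.031.
True-score variance = 212.356 + 105.581 = 317.937, so reliability = 0.8569.
Error variance = 371.031 − 317.937 = 53.0937; SEM = √53.0937 = 7.29.

7.29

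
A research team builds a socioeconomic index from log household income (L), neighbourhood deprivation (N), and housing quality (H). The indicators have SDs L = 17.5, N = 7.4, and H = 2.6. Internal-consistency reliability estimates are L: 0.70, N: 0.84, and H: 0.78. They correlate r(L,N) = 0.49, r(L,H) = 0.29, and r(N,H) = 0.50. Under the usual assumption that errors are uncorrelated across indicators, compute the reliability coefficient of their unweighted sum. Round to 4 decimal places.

Var(L+N+H) = 17.5² + 7.4² + 2.6² + 2·[17.5·7.4·0.49 + 17.5·2.6·0.29 + 7.4·2.6·0.50] = 367.77 + 172.54 = 540.31.
With uncorrelated errors the cross-covariances are all true-score covariance, so they carry over unchanged; only the diagonal terms shrink to ρᵢσᵢ².
True-score variance = [17.5²·0.70 + 7.4²·0.84 + 2.6²·0.78] + 172.54 = 265.646 + 172.54 = 438.186.
Reliability = 438.186 / 540.31 = 0.8110.

0.8110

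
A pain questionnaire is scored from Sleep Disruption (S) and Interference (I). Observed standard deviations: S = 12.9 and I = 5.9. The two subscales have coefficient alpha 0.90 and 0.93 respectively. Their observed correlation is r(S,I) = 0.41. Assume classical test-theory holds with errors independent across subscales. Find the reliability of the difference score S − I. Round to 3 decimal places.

Var(S−I) = 12.9² + 5.9² − 2·12.9·5.9·0.41 = 201.22 − 62.4102 = 138.81.
Under uncorrelated errors the observed covariances equal the true-score covariances, so only the own-variance terms attenuate.
True-score variance = [12.9²·0.90 + 5.9²·0.93] − 62.4102 = 182.142 − 62.4102 = 119.732.
Reliability = 119.732 / 138.81 = 0.863.

0.863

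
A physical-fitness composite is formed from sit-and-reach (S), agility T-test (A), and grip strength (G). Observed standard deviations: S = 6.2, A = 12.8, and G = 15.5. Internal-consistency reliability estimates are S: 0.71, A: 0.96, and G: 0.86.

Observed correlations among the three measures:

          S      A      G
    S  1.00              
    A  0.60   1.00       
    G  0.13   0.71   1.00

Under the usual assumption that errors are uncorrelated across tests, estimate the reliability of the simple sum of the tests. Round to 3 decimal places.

0.939

Var(S+A+G) = 6.2² + 12.8² + 15.5² + 2·[6.2·12.8·0.60 + 6.2·15.5·0.13 + 12.8·15.5·0.71] = 442.53 + 401.946 = 844.476.
Because errors are independent across components, Cov(Tᵢ,Tⱼ) = Cov(Xᵢ,Xⱼ); the off-diagonal part of the true-score variance is the same as above.
True-score variance = [6.2²·0.71 + 12.8²·0.96 + 15.5²·0.86] + 401.946 = 391.194 + 401.946 = 793.14.
Reliability = 793.14 / 844.476 = 0.939.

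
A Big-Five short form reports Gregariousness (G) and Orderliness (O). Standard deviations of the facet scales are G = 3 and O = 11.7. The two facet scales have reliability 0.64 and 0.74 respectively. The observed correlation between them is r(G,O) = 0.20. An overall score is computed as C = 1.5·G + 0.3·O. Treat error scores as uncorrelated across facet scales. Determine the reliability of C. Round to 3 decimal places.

Var(C) = 1.5²·3² + 0.3²·11.7² + 2·[0.45·3·11.7·0.20] = 32.5701 + 6.318 = 38.8881.
With uncorrelated errors the cross-covariances are all true-score covariance, so they carry over unchanged; only the diagonal terms shrink to ρᵢσᵢ².
True-score variance = [1.5²·3²·0.64 + 0.3²·11.7²·0.74] + 6.318 = 22.0769 + 6.318 = 28.3949.
Reliability = 28.3949 / 38.8881 = 0.730.

0.730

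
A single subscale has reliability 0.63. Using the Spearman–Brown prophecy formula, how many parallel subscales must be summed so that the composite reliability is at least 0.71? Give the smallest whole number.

2

k ≥ ρ*(1−ρ₁)/(ρ₁(1−ρ*)) = 0.71·0.37 / (0.63·0.29) = 1.438.
Smallest integer k = 2.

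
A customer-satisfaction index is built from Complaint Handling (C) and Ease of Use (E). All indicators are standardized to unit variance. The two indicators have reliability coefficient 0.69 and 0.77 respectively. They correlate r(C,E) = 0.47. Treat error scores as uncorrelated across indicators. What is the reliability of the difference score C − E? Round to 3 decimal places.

0.491

Var(C−E) = 1 + 1 − 2·0.47 = 2 − 0.94 = 1.06.
Under uncorrelated errors the observed covariances equal the true-score covariances, so only the own-variance terms attenuate.
True-score variance = [0.69 + 0.77] − 0.94 = 1.46 − 0.94 = 0.52.
Reliability = 0.52 / 1.06 = 0.491.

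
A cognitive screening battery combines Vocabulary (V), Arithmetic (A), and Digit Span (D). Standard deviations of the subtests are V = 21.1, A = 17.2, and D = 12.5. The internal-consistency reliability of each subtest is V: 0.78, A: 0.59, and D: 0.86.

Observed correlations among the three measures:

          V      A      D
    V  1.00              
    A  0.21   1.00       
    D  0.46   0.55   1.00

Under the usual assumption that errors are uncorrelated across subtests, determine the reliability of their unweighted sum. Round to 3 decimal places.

0.842

Var(V+A+D) = 21.1² + 17.2² + 12.5² + 2·[21.1·17.2·0.21 + 21.1·12.5·0.46 + 17.2·12.5·0.55] = 897.3 + 631.576 = 1528.88.
Because errors are independent across components, Cov(Tᵢ,Tⱼ) = Cov(Xᵢ,Xⱼ); the off-diagonal part of the true-score variance is the same as above.
True-score variance = [21.1²·0.78 + 17.2²·0.59 + 12.5²·0.86] + 631.576 = 656.184 + 631.576 = 1287.76.
Reliability = 1287.76 / 1528.88 = 0.842.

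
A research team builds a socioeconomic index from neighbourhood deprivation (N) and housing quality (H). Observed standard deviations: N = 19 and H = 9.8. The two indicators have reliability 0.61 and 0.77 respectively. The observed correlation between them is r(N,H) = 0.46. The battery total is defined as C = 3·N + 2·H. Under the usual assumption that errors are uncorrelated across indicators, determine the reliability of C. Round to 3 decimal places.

0.709

Var(C) = 3²·19² + 2²·9.8² + 2·[6·19·9.8·0.46] = 3633.16 + 1027.82 = 4660.98.
Because errors are independent across components, Cov(Tᵢ,Tⱼ) = Cov(Xᵢ,Xⱼ); the off-diagonal part of the true-score variance is the same as above.
True-score variance = [3²·19²·0.61 + 2²·9.8²·0.77] + 1027.82 = 2277.69 + 1027.82 = 3305.52.
Reliability = 3305.52 / 4660.98 = 0.709.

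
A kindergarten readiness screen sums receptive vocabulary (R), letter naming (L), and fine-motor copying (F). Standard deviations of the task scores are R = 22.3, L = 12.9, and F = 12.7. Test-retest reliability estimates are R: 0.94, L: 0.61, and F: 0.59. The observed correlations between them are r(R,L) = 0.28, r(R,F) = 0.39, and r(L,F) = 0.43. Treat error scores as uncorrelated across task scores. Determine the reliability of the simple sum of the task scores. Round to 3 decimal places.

0.881

Var(R+L+F) = 22.3² + 12.9² + 12.7² + 2·[22.3·12.9·0.28 + 22.3·12.7·0.39 + 12.9·12.7·0.43] = 824.99 + 522.893 = 1347.88.
With uncorrelated errors the cross-covariances are all true-score covariance, so they carry over unchanged; only the diagonal terms shrink to ρᵢσᵢ².
True-score variance = [22.3²·0.94 + 12.9²·0.61 + 12.7²·0.59] + 522.893 = 664.124 + 522.893 = 1187.02.
Reliability = 1187.02 / 1347.88 = 0.881.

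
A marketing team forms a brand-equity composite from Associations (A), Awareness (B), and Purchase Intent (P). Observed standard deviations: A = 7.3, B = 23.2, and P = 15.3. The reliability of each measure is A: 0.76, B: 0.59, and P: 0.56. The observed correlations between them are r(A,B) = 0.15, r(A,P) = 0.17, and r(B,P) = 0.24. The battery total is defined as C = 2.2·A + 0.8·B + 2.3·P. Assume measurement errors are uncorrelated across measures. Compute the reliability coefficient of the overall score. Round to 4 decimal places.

Var(C) = 2.2²·7.3² + 0.8²·23.2² + 2.3²·15.3² + 2·[1.76·7.3·23.2·0.15 + 5.06·7.3·15.3·0.17 + 1.84·23.2·15.3·0.24] = 1840.73 + 595.074 = 2435.81.
Because errors are independent across components, Cov(Tᵢ,Tⱼ) = Cov(Xᵢ,Xⱼ); the off-diagonal part of the true-score variance is the same as above.
True-score variance = [2.2²·7.3²·0.76 + 0.8²·23.2²·0.59 + 2.3²·15.3²·0.56] + 595.074 = 1092.73 + 595.074 = 1687.8.
Reliability = 1687.8 / 2435.81 = 0.6929.

0.6929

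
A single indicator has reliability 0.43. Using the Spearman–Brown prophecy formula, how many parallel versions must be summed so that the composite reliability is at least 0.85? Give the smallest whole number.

k ≥ ρ*(1−ρ₁)/(ρ₁(1−ρ*)) = 0.85·0.57 / (0.43·0.15) = 7.512.
Smallest integer k = 8.

8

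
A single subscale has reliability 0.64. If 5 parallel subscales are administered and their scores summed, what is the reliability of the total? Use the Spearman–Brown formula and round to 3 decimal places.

ρ_k = kρ / (1 + (k−1)ρ) = 5·0.64 / (1 + 4·0.64) = 3.200 / 3.560 = 0.899.

0.899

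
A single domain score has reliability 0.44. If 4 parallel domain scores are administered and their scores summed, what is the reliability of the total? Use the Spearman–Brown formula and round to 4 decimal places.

0.7586

ρ_k = kρ / (1 + (k−1)ρ) = 4·0.44 / (1 + 3·0.44) = 1.760 / 2.320 = 0.7586.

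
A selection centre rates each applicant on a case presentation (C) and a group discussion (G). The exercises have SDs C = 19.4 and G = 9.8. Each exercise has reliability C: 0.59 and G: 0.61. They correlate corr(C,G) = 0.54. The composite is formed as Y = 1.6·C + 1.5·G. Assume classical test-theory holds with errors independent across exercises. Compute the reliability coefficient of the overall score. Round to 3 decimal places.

Var(Y) = 1.6²·19.4² + 1.5²·9.8² + 2·[2.4·19.4·9.8·0.54] = 1179.57 + 492.791 = 1672.36.
With uncorrelated errors the cross-covariances are all true-score covariance, so they carry over unchanged; only the diagonal terms shrink to ρᵢσᵢ².
True-score variance = [1.6²·19.4²·0.59 + 1.5²·9.8²·0.61] + 492.791 = 700.269 + 492.791 = 1193.06.
Reliability = 1193.06 / 1672.36 = 0.713.

0.713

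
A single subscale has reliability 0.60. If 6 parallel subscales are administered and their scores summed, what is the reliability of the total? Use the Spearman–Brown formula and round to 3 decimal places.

0.900

ρ_k = kρ / (1 + (k−1)ρ) = 6·0.60 / (1 + 5·0.60) = 3.600 / 4.000 = 0.900.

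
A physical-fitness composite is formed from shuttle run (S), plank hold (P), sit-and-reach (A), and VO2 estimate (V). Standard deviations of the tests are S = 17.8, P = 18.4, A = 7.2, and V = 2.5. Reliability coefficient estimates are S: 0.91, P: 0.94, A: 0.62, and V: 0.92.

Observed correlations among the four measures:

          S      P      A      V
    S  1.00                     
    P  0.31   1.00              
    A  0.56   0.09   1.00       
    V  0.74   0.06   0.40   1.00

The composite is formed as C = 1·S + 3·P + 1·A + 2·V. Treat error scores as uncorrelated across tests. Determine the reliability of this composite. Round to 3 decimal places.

0.948

Var(C) = 17.8² + 3²·18.4² + 7.2² + 2²·2.5² + 2·[3·17.8·18.4·0.31 + 17.8·7.2·0.56 + 2·17.8·2.5·0.74 + 3·18.4·7.2·0.09 + 6·18.4·2.5·0.06 + 2·7.2·2.5·0.40] = 3440.72 + 1017.91 = 4458.63.
Because errors are independent across components, Cov(Tᵢ,Tⱼ) = Cov(Xᵢ,Xⱼ); the off-diagonal part of the true-score variance is the same as above.
True-score variance = [17.8²·0.91 + 3²·18.4²·0.94 + 7.2²·0.62 + 2²·2.5²·0.92] + 1017.91 = 3207.68 + 1017.91 = 4225.59.
Reliability = 4225.59 / 4458.63 = 0.948.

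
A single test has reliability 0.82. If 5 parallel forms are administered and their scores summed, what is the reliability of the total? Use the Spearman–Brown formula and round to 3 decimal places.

0.958

ρ_k = kρ / (1 + (k−1)ρ) = 5·0.82 / (1 + 4·0.82) = 4.100 / 4.280 = 0.958.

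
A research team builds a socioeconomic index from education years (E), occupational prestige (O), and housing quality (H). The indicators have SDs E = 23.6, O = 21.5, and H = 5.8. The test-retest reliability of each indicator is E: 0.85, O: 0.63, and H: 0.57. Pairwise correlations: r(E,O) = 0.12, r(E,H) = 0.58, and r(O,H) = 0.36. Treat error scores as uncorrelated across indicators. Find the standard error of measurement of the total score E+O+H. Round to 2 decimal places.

16.40

Var(total) = 1052.85 + 370.341 = 1423.19.
True-score variance = 783.808 + 370.341 = 1154.15, so reliability = 0.8110.
Error variance = 1423.19 − 1154.15 = 269.042; SEM = √269.042 = 16.40.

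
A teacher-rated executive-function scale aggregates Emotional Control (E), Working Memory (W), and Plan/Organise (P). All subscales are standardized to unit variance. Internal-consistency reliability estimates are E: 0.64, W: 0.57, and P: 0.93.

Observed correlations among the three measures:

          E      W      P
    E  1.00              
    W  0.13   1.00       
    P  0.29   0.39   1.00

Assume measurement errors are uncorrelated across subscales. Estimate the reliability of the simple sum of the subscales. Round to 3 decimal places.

0.814

Var(E+W+P) = 3 + 2·[0.13 + 0.29 + 0.39] = 3 + 1.62 = 4.62.
Because errors are independent across components, Cov(Tᵢ,Tⱼ) = Cov(Xᵢ,Xⱼ); the off-diagonal part of the true-score variance is the same as above.
True-score variance = [0.64 + 0.57 + 0.93] + 1.62 = 2.14 + 1.62 = 3.76.
Reliability = 3.76 / 4.62 = 0.814.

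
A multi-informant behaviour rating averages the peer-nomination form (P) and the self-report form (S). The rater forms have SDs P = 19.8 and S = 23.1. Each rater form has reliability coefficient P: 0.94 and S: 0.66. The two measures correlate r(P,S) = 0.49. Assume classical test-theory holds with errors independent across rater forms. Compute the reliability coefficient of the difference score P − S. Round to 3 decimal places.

Var(P−S) = 19.8² + 23.1² − 2·19.8·23.1·0.49 = 925.65 − 448.232 = 477.418.
With uncorrelated errors the cross-covariances are all true-score covariance, so they carry over unchanged; only the diagonal terms shrink to ρᵢσᵢ².
True-score variance = [19.8²·0.94 + 23.1²·0.66] − 448.232 = 720.7 − 448.232 = 272.468.
Reliability = 272.468 / 477.418 = 0.571.

0.571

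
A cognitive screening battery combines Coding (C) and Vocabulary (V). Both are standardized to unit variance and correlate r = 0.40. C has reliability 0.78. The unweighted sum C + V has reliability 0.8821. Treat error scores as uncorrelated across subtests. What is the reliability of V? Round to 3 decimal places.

0.890

Var(C+V) = 2 + 2·0.40 = 2.800.
True-score variance = ρ_C + ρ_V + 2·0.40, so 0.8821 = (0.78 + ρ_V + 0.80) / 2.800.
ρ_V = 0.8821·2.800 − 0.78 − 0.80 = 0.890.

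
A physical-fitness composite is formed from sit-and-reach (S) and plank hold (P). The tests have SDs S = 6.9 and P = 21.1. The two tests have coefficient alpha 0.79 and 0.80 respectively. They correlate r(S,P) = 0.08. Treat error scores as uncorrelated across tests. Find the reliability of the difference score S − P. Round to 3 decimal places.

Var(S−P) = 6.9² + 21.1² − 2·6.9·21.1·0.08 = 492.82 − 23.2944 = 469.526.
With uncorrelated errors the cross-covariances are all true-score covariance, so they carry over unchanged; only the diagonal terms shrink to ρᵢσᵢ².
True-score variance = [6.9²·0.79 + 21.1²·0.80] − 23.2944 = 393.78 − 23.2944 = 370.486.
Reliability = 370.486 / 469.526 = 0.789.

0.789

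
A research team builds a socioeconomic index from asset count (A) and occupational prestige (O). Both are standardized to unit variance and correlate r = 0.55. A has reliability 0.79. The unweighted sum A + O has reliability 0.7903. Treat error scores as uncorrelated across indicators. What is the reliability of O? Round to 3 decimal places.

Var(A+O) = 2 + 2·0.55 = 3.100.
True-score variance = ρ_A + ρ_O + 2·0.55, so 0.7903 = (0.79 + ρ_O + 1.10) / 3.100.
ρ_O = 0.7903·3.100 − 0.79 − 1.10 = 0.560.

0.560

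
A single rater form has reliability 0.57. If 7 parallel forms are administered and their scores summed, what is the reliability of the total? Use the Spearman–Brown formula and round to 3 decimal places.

ρ_k = kρ / (1 + (k−1)ρ) = 7·0.57 / (1 + 6·0.57) = 3.990 / 4.420 = 0.903.

0.903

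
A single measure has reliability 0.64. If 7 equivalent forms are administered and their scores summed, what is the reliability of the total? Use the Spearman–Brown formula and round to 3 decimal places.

0.926

ρ_k = kρ / (1 + (k−1)ρ) = 7·0.64 / (1 + 6·0.64) = 4.480 / 4.840 = 0.926.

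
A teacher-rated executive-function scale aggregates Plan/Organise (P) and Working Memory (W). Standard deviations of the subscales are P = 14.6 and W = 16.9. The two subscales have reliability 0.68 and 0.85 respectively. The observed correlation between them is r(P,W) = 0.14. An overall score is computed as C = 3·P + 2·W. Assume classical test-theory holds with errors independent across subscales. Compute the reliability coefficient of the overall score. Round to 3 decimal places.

Var(C) = 3²·14.6² + 2²·16.9² + 2·[6·14.6·16.9·0.14] = 3060.88 + 414.523 = 3475.4.
With uncorrelated errors the cross-covariances are all true-score covariance, so they carry over unchanged; only the diagonal terms shrink to ρᵢσᵢ².
True-score variance = [3²·14.6²·0.68 + 2²·16.9²·0.85] + 414.523 = 2275.61 + 414.523 = 2690.14.
Reliability = 2690.14 / 3475.4 = 0.774.

0.774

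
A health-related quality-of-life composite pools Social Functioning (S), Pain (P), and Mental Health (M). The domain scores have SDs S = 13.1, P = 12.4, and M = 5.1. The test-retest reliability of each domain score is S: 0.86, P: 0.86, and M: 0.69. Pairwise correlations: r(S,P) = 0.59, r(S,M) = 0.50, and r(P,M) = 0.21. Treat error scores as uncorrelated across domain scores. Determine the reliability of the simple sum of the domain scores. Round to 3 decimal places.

0.916

Var(S+P+M) = 13.1² + 12.4² + 5.1² + 2·[13.1·12.4·0.59 + 13.1·5.1·0.50 + 12.4·5.1·0.21] = 351.38 + 285.05 = 636.43.
Under uncorrelated errors the observed covariances equal the true-score covariances, so only the own-variance terms attenuate.
True-score variance = [13.1²·0.86 + 12.4²·0.86 + 5.1²·0.69] + 285.05 = 297.765 + 285.05 = 582.815.
Reliability = 582.815 / 636.43 = 0.916.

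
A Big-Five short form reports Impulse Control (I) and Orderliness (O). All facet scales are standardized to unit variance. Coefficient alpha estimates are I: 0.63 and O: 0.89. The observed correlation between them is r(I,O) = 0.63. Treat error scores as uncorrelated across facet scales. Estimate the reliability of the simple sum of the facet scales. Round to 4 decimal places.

0.8528

Var(I+O) = 2 + 2·[0.63] = 2 + 1.26 = 3.26.
Because errors are independent across components, Cov(Tᵢ,Tⱼ) = Cov(Xᵢ,Xⱼ); the off-diagonal part of the true-score variance is the same as above.
True-score variance = [0.63 + 0.89] + 1.26 = 1.52 + 1.26 = 2.78.
Reliability = 2.78 / 3.26 = 0.8528.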